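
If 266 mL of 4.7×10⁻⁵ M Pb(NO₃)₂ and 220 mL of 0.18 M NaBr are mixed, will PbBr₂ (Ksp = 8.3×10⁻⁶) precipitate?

Total volume after mixing = 266 + 220 = 486 mL.
[Pb²⁺] = (4.7×10⁻⁵)(266)/486 = 2.6×10⁻⁵ M
[Br⁻] = (0.18)(220)/486 = 8.1×10⁻² M
Q = [Pb²⁺][Br⁻]^2 = 1.7×10⁻⁷
Q < Ksp (1.7×10⁻⁷ vs 8.3×10⁻⁶); the solution remains unsaturated and no precipitate forms.

No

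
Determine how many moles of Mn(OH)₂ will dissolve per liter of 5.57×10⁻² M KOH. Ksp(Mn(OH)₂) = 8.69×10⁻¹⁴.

2.80×10⁻¹¹ M

Mn(OH)₂(s) ⇌ Mn²⁺(aq) + 2 OH⁻(aq)
Let s be the solubility of Mn(OH)₂ here. The common ion gives [OH⁻] ≈ 5.57×10⁻² M, and [Mn²⁺] = s.
Ksp = [Mn²⁺][OH⁻]^2 = s(5.57×10⁻²)^2
s = 8.69×10⁻¹⁴ / (5.57×10⁻²)^2 = 2.80×10⁻¹¹
s = 2.80×10⁻¹¹ M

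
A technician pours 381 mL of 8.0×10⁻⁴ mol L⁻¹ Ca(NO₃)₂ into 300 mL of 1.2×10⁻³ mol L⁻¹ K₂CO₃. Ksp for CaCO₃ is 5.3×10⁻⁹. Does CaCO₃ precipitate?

After mixing, V = 381 mL + 300 mL = 681 mL.
[Ca²⁺] = (8.0×10⁻⁴)(381)/681 = 4.5×10⁻⁴ mol L⁻¹
[CO₃²⁻] = (1.2×10⁻³)(300)/681 = 5.3×10⁻⁴ mol L⁻¹
Q = [Ca²⁺][CO₃²⁻] = 2.4×10⁻⁷
Since Q (2.4×10⁻⁷) exceeds Ksp (5.3×10⁻⁹), CaCO₃ will precipitate.

Yes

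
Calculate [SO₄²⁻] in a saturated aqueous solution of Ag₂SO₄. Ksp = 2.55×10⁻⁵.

1.85×10⁻² M

Ag₂SO₄(s) ⇌ 2 Ag⁺(aq) + SO₄²⁻(aq)
With molar solubility s: [Ag⁺] = 2s, [SO₄²⁻] = s.
Ksp = [Ag⁺]^2[SO₄²⁻] = (2s)^2 · s = 4s^3 = 2.55×10⁻⁵
s = 1.85×10⁻² mol/L
[SO₄²⁻] = s = 1.85×10⁻² mol/L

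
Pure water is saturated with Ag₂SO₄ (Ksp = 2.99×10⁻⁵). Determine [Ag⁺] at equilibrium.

3.91×10⁻² M

Ag₂SO₄(s) ⇌ 2 Ag⁺(aq) + SO₄²⁻(aq)
With molar solubility s: [Ag⁺] = 2s, [SO₄²⁻] = s.
Ksp = [Ag⁺]^2[SO₄²⁻] = (2s)^2 · s = 4s^3 = 2.99×10⁻⁵
s = 1.96×10⁻² mol/L
[Ag⁺] = 2s = 3.91×10⁻² mol/L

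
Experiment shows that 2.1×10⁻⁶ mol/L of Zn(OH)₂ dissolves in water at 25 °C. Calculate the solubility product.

Zn(OH)₂(s) ⇌ Zn²⁺(aq) + 2 OH⁻(aq)
Let s be the molar solubility. Then [Zn²⁺] = s and [OH⁻] = 2s.
Ksp = [Zn²⁺][OH⁻]^2 = s · (2s)^2 = 4s^3
Ksp = 4 × (2.1×10⁻⁶)^3 = 3.7×10⁻¹⁷

Ksp = 3.7×10⁻¹⁷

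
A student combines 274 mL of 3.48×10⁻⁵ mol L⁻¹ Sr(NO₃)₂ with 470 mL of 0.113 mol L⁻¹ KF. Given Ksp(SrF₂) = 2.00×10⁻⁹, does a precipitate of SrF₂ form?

Total volume after mixing = 274 + 470 = 744 mL.
[Sr²⁺] = (3.48×10⁻⁵)(274)/744 = 1.28×10⁻⁵ mol L⁻¹
[F⁻] = (0.113)(470)/744 = 7.14×10⁻² mol L⁻¹
Q = [Sr²⁺][F⁻]^2 = 6.53×10⁻⁸
Because Q > Ksp (6.53×10⁻⁸ vs 2.00×10⁻⁹), a precipitate of SrF₂ forms.

Yes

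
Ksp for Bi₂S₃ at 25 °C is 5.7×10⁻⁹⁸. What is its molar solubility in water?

1.4×10⁻²⁰ M

Bi₂S₃(s) ⇌ 2 Bi³⁺(aq) + 3 S²⁻(aq)
With molar solubility s: [Bi³⁺] = 2s, [S²⁻] = 3s.
Ksp = [Bi³⁺]^2[S²⁻]^3 = (2s)^2 · (3s)^3 = 108s^5
108s^5 = 5.7×10⁻⁹⁸  ⇒  s^5 = 5.3×10⁻¹⁰⁰
s = (5.3×10⁻¹⁰⁰)^(1/5) = 1.4×10⁻²⁰ M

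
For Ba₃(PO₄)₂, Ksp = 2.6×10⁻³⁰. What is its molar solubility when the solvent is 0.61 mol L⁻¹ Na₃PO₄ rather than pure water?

6.4×10⁻¹¹ M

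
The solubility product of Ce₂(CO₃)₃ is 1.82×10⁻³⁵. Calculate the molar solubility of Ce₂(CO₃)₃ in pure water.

Ce₂(CO₃)₃(s) ⇌ 2 Ce³⁺(aq) + 3 CO₃²⁻(aq)
With molar solubility s: [Ce³⁺] = 2s, [CO₃²⁻] = 3s.
Ksp = [Ce³⁺]^2[CO₃²⁻]^3 = (2s)^2 · (3s)^3 = 108s^5
108s^5 = 1.82×10⁻³⁵  ⇒  s^5 = 1.69×10⁻³⁷
Taking the 5th root, s = 4.42×10⁻⁸ M.

4.42×10⁻⁸ M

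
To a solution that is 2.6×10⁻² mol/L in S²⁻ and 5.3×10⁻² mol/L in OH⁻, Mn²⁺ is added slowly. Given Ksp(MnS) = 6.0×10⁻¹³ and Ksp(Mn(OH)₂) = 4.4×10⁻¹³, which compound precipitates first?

Precipitation begins when Q = Ksp.
For MnS: [Mn²⁺] = (Ksp/[S²⁻]) = 2.3×10⁻¹¹ mol/L
For Mn(OH)₂: [Mn²⁺] = (Ksp/[OH⁻]^2) = 1.6×10⁻¹⁰ mol/L
Since MnS needs less Mn²⁺ to reach saturation, it precipitates first.

MnS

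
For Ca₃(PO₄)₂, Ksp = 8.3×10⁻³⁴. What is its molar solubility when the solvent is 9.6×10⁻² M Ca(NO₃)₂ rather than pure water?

4.8×10⁻¹⁶ M

Ca₃(PO₄)₂(s) ⇌ 3 Ca²⁺(aq) + 2 PO₄³⁻(aq)
The solution already contains Ca²⁺ at 9.6×10⁻² M. Let s be the molar solubility of Ca₃(PO₄)₂.
[Ca²⁺] ≈ 9.6×10⁻² M (common ion dominates); [PO₄³⁻] = 2s.
Ksp = [Ca²⁺]^3[PO₄³⁻]^2 = (9.6×10⁻²)^3(2s)^2
(2s)^2 = 8.3×10⁻³⁴ / (9.6×10⁻²)^3 = 9.4×10⁻³¹
s = 4.8×10⁻¹⁶ M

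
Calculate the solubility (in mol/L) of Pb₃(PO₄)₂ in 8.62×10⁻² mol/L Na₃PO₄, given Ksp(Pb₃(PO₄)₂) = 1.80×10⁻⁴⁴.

Pb₃(PO₄)₂(s) ⇌ 3 Pb²⁺(aq) + 2 PO₄³⁻(aq)
The solution already contains PO₄³⁻ at 8.62×10⁻² mol/L. Let s be the molar solubility of Pb₃(PO₄)₂.
[PO₄³⁻] ≈ 8.62×10⁻² mol/L (common ion dominates); [Pb²⁺] = 3s.
Ksp = [Pb²⁺]^3[PO₄³⁻]^2 = (3s)^3(8.62×10⁻²)^2
(3s)^3 = 1.80×10⁻⁴⁴ / (8.62×10⁻²)^2 = 2.42×10⁻⁴²
s = 4.48×10⁻¹⁵ mol/L

4.48×10⁻¹⁵ M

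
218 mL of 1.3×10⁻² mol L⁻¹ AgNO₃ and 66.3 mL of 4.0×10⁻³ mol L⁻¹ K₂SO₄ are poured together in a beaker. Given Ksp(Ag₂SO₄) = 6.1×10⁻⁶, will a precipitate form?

No

Total volume after mixing = 218 + 66.3 = 284.3 mL.
[Ag⁺] = (1.3×10⁻²)(218)/284.3 = 1.0×10⁻² mol L⁻¹
[SO₄²⁻] = (4.0×10⁻³)(66.3)/284.3 = 9.3×10⁻⁴ mol L⁻¹
Q = [Ag⁺]^2[SO₄²⁻] = 9.3×10⁻⁸
Since Q (9.3×10⁻⁸) is less than Ksp (6.1×10⁻⁶), no Ag₂SO₄ precipitates.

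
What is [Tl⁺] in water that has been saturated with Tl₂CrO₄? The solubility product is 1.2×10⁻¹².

Tl₂CrO₄(s) ⇌ 2 Tl⁺(aq) + CrO₄²⁻(aq)
Let s be the molar solubility. Then [Tl⁺] = 2s and [CrO₄²⁻] = s.
Ksp = [Tl⁺]^2[CrO₄²⁻] = (2s)^2 · s = 4s^3 = 1.2×10⁻¹²
s = 6.7×10⁻⁵ mol L⁻¹
[Tl⁺] = 2s = 1.3×10⁻⁴ mol L⁻¹

1.3×10⁻⁴ M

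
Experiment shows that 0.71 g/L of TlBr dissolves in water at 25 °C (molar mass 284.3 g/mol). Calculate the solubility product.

Molar solubility s = (0.71 g/L) / (284.3 g/mol) = 2.497×10⁻³ mol/L
TlBr(s) ⇌ Tl⁺(aq) + Br⁻(aq)
For each mole of TlBr that dissolves per liter, [Tl⁺] = s and [Br⁻] = s; let s denote this solubility.
Ksp = [Tl⁺][Br⁻] = s · s = s^2
Ksp = (2.497×10⁻³)^2 = 6.2×10⁻⁶

Ksp = 6.2×10⁻⁶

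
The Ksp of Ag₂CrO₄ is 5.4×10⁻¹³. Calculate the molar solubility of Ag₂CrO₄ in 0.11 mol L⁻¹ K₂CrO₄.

1.1×10⁻⁶ M

Ag₂CrO₄(s) ⇌ 2 Ag⁺(aq) + CrO₄²⁻(aq)
CrO₄²⁻ is already present at 0.11 mol L⁻¹. If s mol/L of Ag₂CrO₄ dissolves, [Ag⁺] = 2s while [CrO₄²⁻] ≈ 0.11 mol L⁻¹.
Ksp = [Ag⁺]^2[CrO₄²⁻] = (2s)^2(0.11)
(2s)^2 = 5.4×10⁻¹³ / (0.11) = 4.9×10⁻¹²
s = 1.1×10⁻⁶ mol L⁻¹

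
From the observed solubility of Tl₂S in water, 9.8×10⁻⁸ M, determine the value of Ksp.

Tl₂S(s) ⇌ 2 Tl⁺(aq) + S²⁻(aq)
Call the molar solubility s, so that [Tl⁺] = 2s and [S²⁻] = s.
Ksp = [Tl⁺]^2[S²⁻] = (2s)^2 · s = 4s^3
Ksp = 4 × (9.8×10⁻⁸)^3 = 3.8×10⁻²¹

Ksp = 3.8×10⁻²¹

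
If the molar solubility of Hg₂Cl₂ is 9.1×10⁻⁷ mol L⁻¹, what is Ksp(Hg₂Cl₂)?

Hg₂Cl₂(s) ⇌ Hg₂²⁺(aq) + 2 Cl⁻(aq)
With molar solubility s: [Hg₂²⁺] = s, [Cl⁻] = 2s.
Ksp = [Hg₂²⁺][Cl⁻]^2 = s · (2s)^2 = 4s^3
Ksp = 4 × (9.1×10⁻⁷)^3 = 3.0×10⁻¹⁸

Ksp = 3.0×10⁻¹⁸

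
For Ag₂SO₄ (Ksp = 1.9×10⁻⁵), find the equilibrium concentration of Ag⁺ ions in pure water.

Ag₂SO₄(s) ⇌ 2 Ag⁺(aq) + SO₄²⁻(aq)
For each mole of Ag₂SO₄ that dissolves per liter, [Ag⁺] = 2s and [SO₄²⁻] = s; let s denote this solubility.
Ksp = [Ag⁺]^2[SO₄²⁻] = (2s)^2 · s = 4s^3 = 1.9×10⁻⁵
s = 1.7×10⁻² M
[Ag⁺] = 2s = 3.4×10⁻² M

3.4×10⁻² M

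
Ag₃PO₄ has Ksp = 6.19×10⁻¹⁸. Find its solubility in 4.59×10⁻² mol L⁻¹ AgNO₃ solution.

Ag₃PO₄(s) ⇌ 3 Ag⁺(aq) + PO₄³⁻(aq)
The solution already contains Ag⁺ at 4.59×10⁻² mol L⁻¹. Let s be the molar solubility of Ag₃PO₄.
[Ag⁺] ≈ 4.59×10⁻² mol L⁻¹ (common ion dominates); [PO₄³⁻] = s.
Ksp = [Ag⁺]^3[PO₄³⁻] = (4.59×10⁻²)^3s
s = 6.19×10⁻¹⁸ / (4.59×10⁻²)^3 = 6.40×10⁻¹⁴
s = 6.40×10⁻¹⁴ mol L⁻¹

6.40×10⁻¹⁴ M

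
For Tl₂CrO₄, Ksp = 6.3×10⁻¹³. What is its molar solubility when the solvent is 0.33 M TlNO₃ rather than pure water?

5.8×10⁻¹² M

Tl₂CrO₄(s) ⇌ 2 Tl⁺(aq) + CrO₄²⁻(aq)
The solution already contains Tl⁺ at 0.33 M. Let s be the molar solubility of Tl₂CrO₄.
[Tl⁺] ≈ 0.33 M (common ion dominates); [CrO₄²⁻] = s.
Ksp = [Tl⁺]^2[CrO₄²⁻] = (0.33)^2s
s = 6.3×10⁻¹³ / (0.33)^2 = 5.8×10⁻¹²
s = 5.8×10⁻¹² M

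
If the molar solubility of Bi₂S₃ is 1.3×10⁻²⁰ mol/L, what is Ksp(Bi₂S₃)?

Ksp = 4.0×10⁻⁹⁸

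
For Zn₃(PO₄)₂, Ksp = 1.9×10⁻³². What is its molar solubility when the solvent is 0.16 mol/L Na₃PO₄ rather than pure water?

3.0×10⁻¹¹ M

Zn₃(PO₄)₂(s) ⇌ 3 Zn²⁺(aq) + 2 PO₄³⁻(aq)
With PO₄³⁻ already at 0.16 mol/L and s small, take [PO₄³⁻] ≈ 0.16 mol/L and [Zn²⁺] = 3s.
Ksp = [Zn²⁺]^3[PO₄³⁻]^2 = (3s)^3(0.16)^2
(3s)^3 = 1.9×10⁻³² / (0.16)^2 = 7.4×10⁻³¹
s = 3.0×10⁻¹¹ mol/L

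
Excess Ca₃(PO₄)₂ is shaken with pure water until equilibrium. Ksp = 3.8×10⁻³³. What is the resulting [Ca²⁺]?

Ca₃(PO₄)₂(s) ⇌ 3 Ca²⁺(aq) + 2 PO₄³⁻(aq)
Call the molar solubility s, so that [Ca²⁺] = 3s and [PO₄³⁻] = 2s.
Ksp = [Ca²⁺]^3[PO₄³⁻]^2 = (3s)^3 · (2s)^2 = 108s^5 = 3.8×10⁻³³
s = 1.3×10⁻⁷ mol L⁻¹
[Ca²⁺] = 3s = 3.9×10⁻⁷ mol L⁻¹

3.9×10⁻⁷ M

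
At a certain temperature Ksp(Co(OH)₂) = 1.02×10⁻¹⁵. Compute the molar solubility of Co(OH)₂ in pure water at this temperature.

Co(OH)₂(s) ⇌ Co²⁺(aq) + 2 OH⁻(aq)
If s mol/L of Co(OH)₂ dissolves, [Co²⁺] = s and [OH⁻] = 2s.
Ksp = [Co²⁺][OH⁻]^2 = s · (2s)^2 = 4s^3
4s^3 = 1.02×10⁻¹⁵  ⇒  s^3 = 2.55×10⁻¹⁶
s = (2.55×10⁻¹⁶)^(1/3) = 6.34×10⁻⁶ mol/L

6.34×10⁻⁶ M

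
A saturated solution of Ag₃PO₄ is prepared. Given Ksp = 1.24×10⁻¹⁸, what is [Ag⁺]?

4.39×10⁻⁵ M

Ag₃PO₄(s) ⇌ 3 Ag⁺(aq) + PO₄³⁻(aq)
For each mole of Ag₃PO₄ that dissolves per liter, [Ag⁺] = 3s and [PO₄³⁻] = s; let s denote this solubility.
Ksp = [Ag⁺]^3[PO₄³⁻] = (3s)^3 · s = 27s^4 = 1.24×10⁻¹⁸
s = 1.46×10⁻⁵ M
[Ag⁺] = 3s = 4.39×10⁻⁵ M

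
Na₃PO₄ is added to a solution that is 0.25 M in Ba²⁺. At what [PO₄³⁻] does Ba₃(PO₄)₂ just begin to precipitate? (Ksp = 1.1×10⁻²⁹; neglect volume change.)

Precipitation begins when Q = Ksp.
Ba₃(PO₄)₂(s) ⇌ 3 Ba²⁺(aq) + 2 PO₄³⁻(aq)
Ksp = [Ba²⁺]^3[PO₄³⁻]^2 = [PO₄³⁻]^2(0.25)^3
[PO₄³⁻]^2 = 1.1×10⁻²⁹ / (0.25)^3 = 7.0×10⁻²⁸
[PO₄³⁻] = 2.7×10⁻¹⁴ M

2.7×10⁻¹⁴ M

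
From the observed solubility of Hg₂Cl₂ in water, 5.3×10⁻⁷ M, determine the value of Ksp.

Ksp = 6.0×10⁻¹⁹

Hg₂Cl₂(s) ⇌ Hg₂²⁺(aq) + 2 Cl⁻(aq)
With molar solubility s: [Hg₂²⁺] = s, [Cl⁻] = 2s.
Ksp = [Hg₂²⁺][Cl⁻]^2 = s · (2s)^2 = 4s^3
Ksp = 4 × (5.3×10⁻⁷)^3 = 6.0×10⁻¹⁹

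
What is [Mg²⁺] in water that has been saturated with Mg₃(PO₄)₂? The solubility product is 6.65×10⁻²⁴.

2.72×10⁻⁵ M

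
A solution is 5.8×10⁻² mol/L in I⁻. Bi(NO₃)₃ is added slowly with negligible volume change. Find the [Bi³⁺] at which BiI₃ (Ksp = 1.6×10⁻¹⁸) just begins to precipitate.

Precipitation begins when Q = Ksp.
BiI₃(s) ⇌ Bi³⁺(aq) + 3 I⁻(aq)
Ksp = [Bi³⁺][I⁻]^3 = [Bi³⁺](5.8×10⁻²)^3
[Bi³⁺] = 1.6×10⁻¹⁸ / (5.8×10⁻²)^3 = 8.2×10⁻¹⁵
[Bi³⁺] = 8.2×10⁻¹⁵ mol/L

8.2×10⁻¹⁵ M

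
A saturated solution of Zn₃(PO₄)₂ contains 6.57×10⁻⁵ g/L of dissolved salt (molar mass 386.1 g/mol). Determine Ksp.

Molar solubility s = (6.57×10⁻⁵ g/L) / (386.1 g/mol) = 1.7016×10⁻⁷ mol/L
Zn₃(PO₄)₂(s) ⇌ 3 Zn²⁺(aq) + 2 PO₄³⁻(aq)
Let s be the molar solubility. Then [Zn²⁺] = 3s and [PO₄³⁻] = 2s.
Ksp = [Zn²⁺]^3[PO₄³⁻]^2 = (3s)^3 · (2s)^2 = 108s^5
Ksp = 108 × (1.7016×10⁻⁷)^5 = 1.54×10⁻³²

Ksp = 1.54×10⁻³²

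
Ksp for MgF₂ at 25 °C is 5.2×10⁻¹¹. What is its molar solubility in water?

MgF₂(s) ⇌ Mg²⁺(aq) + 2 F⁻(aq)
With molar solubility s: [Mg²⁺] = s, [F⁻] = 2s.
Ksp = [Mg²⁺][F⁻]^2 = s · (2s)^2 = 4s^3
4s^3 = 5.2×10⁻¹¹  ⇒  s^3 = 1.3×10⁻¹¹
s = 2.4×10⁻⁴ mol/L

2.4×10⁻⁴ M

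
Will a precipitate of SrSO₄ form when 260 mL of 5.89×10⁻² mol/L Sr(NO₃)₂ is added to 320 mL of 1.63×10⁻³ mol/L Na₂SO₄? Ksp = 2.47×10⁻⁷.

After mixing, V = 260 mL + 320 mL = 580 mL.
[Sr²⁺] = (5.89×10⁻²)(260)/580 = 2.64×10⁻² mol/L
[SO₄²⁻] = (1.63×10⁻³)(320)/580 = 8.99×10⁻⁴ mol/L
Q = [Sr²⁺][SO₄²⁻] = 2.37×10⁻⁵
Since Q (2.37×10⁻⁵) exceeds Ksp (2.47×10⁻⁷), SrSO₄ will precipitate.

Yes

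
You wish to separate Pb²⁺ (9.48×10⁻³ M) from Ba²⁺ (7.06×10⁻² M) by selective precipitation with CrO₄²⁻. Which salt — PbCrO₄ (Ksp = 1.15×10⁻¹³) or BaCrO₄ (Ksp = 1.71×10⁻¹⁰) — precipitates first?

PbCrO₄

A salt starts to precipitate once the ion product Q reaches its Ksp.
For PbCrO₄: [CrO₄²⁻] = (Ksp/[Pb²⁺]) = 1.21×10⁻¹¹ M
For BaCrO₄: [CrO₄²⁻] = (Ksp/[Ba²⁺]) = 2.42×10⁻⁹ M
The smaller threshold [CrO₄²⁻] is reached first, so PbCrO₄ precipitates first.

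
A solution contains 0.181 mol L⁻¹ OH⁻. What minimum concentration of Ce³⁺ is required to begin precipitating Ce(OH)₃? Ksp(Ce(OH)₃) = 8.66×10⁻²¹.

A salt starts to precipitate once the ion product Q reaches its Ksp.
Ce(OH)₃(s) ⇌ Ce³⁺(aq) + 3 OH⁻(aq)
Ksp = [Ce³⁺][OH⁻]^3 = [Ce³⁺](0.181)^3
[Ce³⁺] = 8.66×10⁻²¹ / (0.181)^3 = 1.46×10⁻¹⁸
[Ce³⁺] = 1.46×10⁻¹⁸ mol L⁻¹

1.46×10⁻¹⁸ M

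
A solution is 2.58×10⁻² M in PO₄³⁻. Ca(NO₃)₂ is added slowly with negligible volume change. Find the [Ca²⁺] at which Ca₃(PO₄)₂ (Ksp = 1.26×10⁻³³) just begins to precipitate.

Each salt precipitates once Q = Ksp for that salt.
Ca₃(PO₄)₂(s) ⇌ 3 Ca²⁺(aq) + 2 PO₄³⁻(aq)
Ksp = [Ca²⁺]^3[PO₄³⁻]^2 = [Ca²⁺]^3(2.58×10⁻²)^2
[Ca²⁺]^3 = 1.26×10⁻³³ / (2.58×10⁻²)^2 = 1.89×10⁻³⁰
[Ca²⁺] = 1.24×10⁻¹⁰ M

1.24×10⁻¹⁰ M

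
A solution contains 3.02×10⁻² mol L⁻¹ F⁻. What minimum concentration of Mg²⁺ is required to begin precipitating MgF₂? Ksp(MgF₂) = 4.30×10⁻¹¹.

4.71×10⁻⁸ M

Precipitation begins when Q = Ksp.
MgF₂(s) ⇌ Mg²⁺(aq) + 2 F⁻(aq)
Ksp = [Mg²⁺][F⁻]^2 = [Mg²⁺](3.02×10⁻²)^2
[Mg²⁺] = 4.30×10⁻¹¹ / (3.02×10⁻²)^2 = 4.71×10⁻⁸
[Mg²⁺] = 4.71×10⁻⁸ mol L⁻¹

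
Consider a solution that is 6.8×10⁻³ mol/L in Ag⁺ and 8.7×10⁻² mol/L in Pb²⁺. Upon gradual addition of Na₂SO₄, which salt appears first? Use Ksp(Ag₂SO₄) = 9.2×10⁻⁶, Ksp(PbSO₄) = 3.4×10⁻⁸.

The threshold for precipitation is Q = Ksp.
For Ag₂SO₄: [SO₄²⁻] = (Ksp/[Ag⁺]^2) = 0.20 mol/L
For PbSO₄: [SO₄²⁻] = (Ksp/[Pb²⁺]) = 3.9×10⁻⁷ mol/L
PbSO₄ requires the lower [SO₄²⁻], so it precipitates first.

PbSO₄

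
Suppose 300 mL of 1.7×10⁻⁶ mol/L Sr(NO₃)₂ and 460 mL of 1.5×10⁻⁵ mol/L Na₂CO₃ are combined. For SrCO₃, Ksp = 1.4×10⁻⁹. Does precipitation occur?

No

Total volume after mixing = 300 + 460 = 760 mL.
[Sr²⁺] = (1.7×10⁻⁶)(300)/760 = 6.7×10⁻⁷ mol/L
[CO₃²⁻] = (1.5×10⁻⁵)(460)/760 = 9.1×10⁻⁶ mol/L
Q = [Sr²⁺][CO₃²⁻] = 6.1×10⁻¹²
Q = 6.1×10⁻¹² < Ksp = 1.4×10⁻⁹, so the solution is unsaturated and no precipitate forms.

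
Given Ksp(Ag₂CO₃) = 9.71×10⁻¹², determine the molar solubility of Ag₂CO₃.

1.34×10⁻⁴ M

Ag₂CO₃(s) ⇌ 2 Ag⁺(aq) + CO₃²⁻(aq)
Call the molar solubility s, so that [Ag⁺] = 2s and [CO₃²⁻] = s.
Ksp = [Ag⁺]^2[CO₃²⁻] = (2s)^2 · s = 4s^3
4s^3 = 9.71×10⁻¹²  ⇒  s^3 = 2.43×10⁻¹²
s = (2.43×10⁻¹²)^(1/3) = 1.34×10⁻⁴ M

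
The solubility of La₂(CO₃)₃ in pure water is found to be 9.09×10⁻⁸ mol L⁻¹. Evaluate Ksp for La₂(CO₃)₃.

Ksp = 6.70×10⁻³⁴

La₂(CO₃)₃(s) ⇌ 2 La³⁺(aq) + 3 CO₃²⁻(aq)
Let s be the molar solubility. Then [La³⁺] = 2s and [CO₃²⁻] = 3s.
Ksp = [La³⁺]^2[CO₃²⁻]^3 = (2s)^2 · (3s)^3 = 108s^5
Ksp = 108 × (9.09×10⁻⁸)^5 = 6.70×10⁻³⁴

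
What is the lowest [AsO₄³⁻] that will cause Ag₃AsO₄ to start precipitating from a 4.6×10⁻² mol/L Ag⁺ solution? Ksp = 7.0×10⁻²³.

Precipitation of each salt begins when its ion product equals Ksp.
Ag₃AsO₄(s) ⇌ 3 Ag⁺(aq) + AsO₄³⁻(aq)
Ksp = [Ag⁺]^3[AsO₄³⁻] = [AsO₄³⁻](4.6×10⁻²)^3
[AsO₄³⁻] = 7.0×10⁻²³ / (4.6×10⁻²)^3 = 7.2×10⁻¹⁹
[AsO₄³⁻] = 7.2×10⁻¹⁹ mol/L

7.2×10⁻¹⁹ M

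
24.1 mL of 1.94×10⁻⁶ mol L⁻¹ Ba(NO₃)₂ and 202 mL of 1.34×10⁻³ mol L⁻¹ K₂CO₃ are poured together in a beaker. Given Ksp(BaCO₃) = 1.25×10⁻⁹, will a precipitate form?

After mixing, V = 24.1 mL + 202 mL = 226.1 mL.
[Ba²⁺] = (1.94×10⁻⁶)(24.1)/226.1 = 2.07×10⁻⁷ mol L⁻¹
[CO₃²⁻] = (1.34×10⁻³)(202)/226.1 = 1.20×10⁻³ mol L⁻¹
Q = [Ba²⁺][CO₃²⁻] = 2.48×10⁻¹⁰
Since Q (2.48×10⁻¹⁰) is less than Ksp (1.25×10⁻⁹), no BaCO₃ precipitates.

No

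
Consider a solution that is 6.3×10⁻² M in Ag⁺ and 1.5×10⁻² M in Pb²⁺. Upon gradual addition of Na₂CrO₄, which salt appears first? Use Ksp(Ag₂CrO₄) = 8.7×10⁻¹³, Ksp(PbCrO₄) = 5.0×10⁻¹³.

PbCrO₄

A salt starts to precipitate once the ion product Q reaches its Ksp.
For Ag₂CrO₄: [CrO₄²⁻] = (Ksp/[Ag⁺]^2) = 2.2×10⁻¹⁰ M
For PbCrO₄: [CrO₄²⁻] = (Ksp/[Pb²⁺]) = 3.3×10⁻¹¹ M
PbCrO₄ requires the lower [CrO₄²⁻], so it precipitates first.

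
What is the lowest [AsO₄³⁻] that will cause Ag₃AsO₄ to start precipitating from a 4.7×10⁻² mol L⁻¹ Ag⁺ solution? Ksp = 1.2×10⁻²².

1.2×10⁻¹⁸ M

Each salt precipitates once Q = Ksp for that salt.
Ag₃AsO₄(s) ⇌ 3 Ag⁺(aq) + AsO₄³⁻(aq)
Ksp = [Ag⁺]^3[AsO₄³⁻] = [AsO₄³⁻](4.7×10⁻²)^3
[AsO₄³⁻] = 1.2×10⁻²² / (4.7×10⁻²)^3 = 1.2×10⁻¹⁸
[AsO₄³⁻] = 1.2×10⁻¹⁸ mol L⁻¹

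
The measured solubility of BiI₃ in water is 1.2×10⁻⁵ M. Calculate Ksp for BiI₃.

Ksp = 5.6×10⁻¹⁹

BiI₃(s) ⇌ Bi³⁺(aq) + 3 I⁻(aq)
For each mole of BiI₃ that dissolves per liter, [Bi³⁺] = s and [I⁻] = 3s; let s denote this solubility.
Ksp = [Bi³⁺][I⁻]^3 = s · (3s)^3 = 27s^4
Ksp = 27 × (1.2×10⁻⁵)^4 = 5.6×10⁻¹⁹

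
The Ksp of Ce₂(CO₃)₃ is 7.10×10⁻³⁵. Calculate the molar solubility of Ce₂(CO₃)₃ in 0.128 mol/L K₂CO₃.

Ce₂(CO₃)₃(s) ⇌ 2 Ce³⁺(aq) + 3 CO₃²⁻(aq)
With CO₃²⁻ already at 0.128 mol/L and s small, take [CO₃²⁻] ≈ 0.128 mol/L and [Ce³⁺] = 2s.
Ksp = [Ce³⁺]^2[CO₃²⁻]^3 = (2s)^2(0.128)^3
(2s)^2 = 7.10×10⁻³⁵ / (0.128)^3 = 3.39×10⁻³²
s = 9.20×10⁻¹⁷ mol/L

9.20×10⁻¹⁷ M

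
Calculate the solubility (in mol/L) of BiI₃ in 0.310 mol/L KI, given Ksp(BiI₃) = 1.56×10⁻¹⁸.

BiI₃(s) ⇌ Bi³⁺(aq) + 3 I⁻(aq)
With I⁻ already at 0.310 mol/L and s small, take [I⁻] ≈ 0.310 mol/L and [Bi³⁺] = s.
Ksp = [Bi³⁺][I⁻]^3 = s(0.310)^3
s = 1.56×10⁻¹⁸ / (0.310)^3 = 5.24×10⁻¹⁷
s = 5.24×10⁻¹⁷ mol/L

5.24×10⁻¹⁷ M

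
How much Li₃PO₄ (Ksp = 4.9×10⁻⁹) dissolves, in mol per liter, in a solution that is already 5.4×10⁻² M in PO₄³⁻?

1.5×10⁻³ M

Li₃PO₄(s) ⇌ 3 Li⁺(aq) + PO₄³⁻(aq)
With PO₄³⁻ already at 5.4×10⁻² M and s small, take [PO₄³⁻] ≈ 5.4×10⁻² M and [Li⁺] = 3s.
Ksp = [Li⁺]^3[PO₄³⁻] = (3s)^3(5.4×10⁻²)
(3s)^3 = 4.9×10⁻⁹ / (5.4×10⁻²) = 9.1×10⁻⁸
s = 1.5×10⁻³ M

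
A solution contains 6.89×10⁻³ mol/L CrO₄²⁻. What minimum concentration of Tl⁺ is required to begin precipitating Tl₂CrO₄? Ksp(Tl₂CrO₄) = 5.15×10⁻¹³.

8.65×10⁻⁶ M

Each salt precipitates once Q = Ksp for that salt.
Tl₂CrO₄(s) ⇌ 2 Tl⁺(aq) + CrO₄²⁻(aq)
Ksp = [Tl⁺]^2[CrO₄²⁻] = [Tl⁺]^2(6.89×10⁻³)
[Tl⁺]^2 = 5.15×10⁻¹³ / (6.89×10⁻³) = 7.47×10⁻¹¹
[Tl⁺] = 8.65×10⁻⁶ mol/L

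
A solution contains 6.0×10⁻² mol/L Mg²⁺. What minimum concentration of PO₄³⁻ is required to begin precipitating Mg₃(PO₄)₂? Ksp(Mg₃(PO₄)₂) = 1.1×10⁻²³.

A salt starts to precipitate once the ion product Q reaches its Ksp.
Mg₃(PO₄)₂(s) ⇌ 3 Mg²⁺(aq) + 2 PO₄³⁻(aq)
Ksp = [Mg²⁺]^3[PO₄³⁻]^2 = [PO₄³⁻]^2(6.0×10⁻²)^3
[PO₄³⁻]^2 = 1.1×10⁻²³ / (6.0×10⁻²)^3 = 5.1×10⁻²⁰
[PO₄³⁻] = 2.3×10⁻¹⁰ mol/L

2.3×10⁻¹⁰ M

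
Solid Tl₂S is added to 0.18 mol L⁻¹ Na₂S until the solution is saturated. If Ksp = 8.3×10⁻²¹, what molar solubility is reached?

1.1×10⁻¹⁰ M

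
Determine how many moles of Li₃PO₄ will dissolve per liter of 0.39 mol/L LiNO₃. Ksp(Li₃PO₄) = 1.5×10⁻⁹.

2.5×10⁻⁸ M

Li₃PO₄(s) ⇌ 3 Li⁺(aq) + PO₄³⁻(aq)
Li⁺ is already present at 0.39 mol/L. If s mol/L of Li₃PO₄ dissolves, [PO₄³⁻] = s while [Li⁺] ≈ 0.39 mol/L.
Ksp = [Li⁺]^3[PO₄³⁻] = (0.39)^3s
s = 1.5×10⁻⁹ / (0.39)^3 = 2.5×10⁻⁸
s = 2.5×10⁻⁸ mol/L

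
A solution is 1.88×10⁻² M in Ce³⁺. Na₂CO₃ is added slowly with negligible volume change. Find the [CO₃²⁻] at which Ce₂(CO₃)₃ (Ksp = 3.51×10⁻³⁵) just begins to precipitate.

Precipitation of each salt begins when its ion product equals Ksp.
Ce₂(CO₃)₃(s) ⇌ 2 Ce³⁺(aq) + 3 CO₃²⁻(aq)
Ksp = [Ce³⁺]^2[CO₃²⁻]^3 = [CO₃²⁻]^3(1.88×10⁻²)^2
[CO₃²⁻]^3 = 3.51×10⁻³⁵ / (1.88×10⁻²)^2 = 9.93×10⁻³²
[CO₃²⁻] = 4.63×10⁻¹¹ M

4.63×10⁻¹¹ M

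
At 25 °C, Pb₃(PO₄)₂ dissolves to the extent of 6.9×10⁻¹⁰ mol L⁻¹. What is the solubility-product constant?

Ksp = 1.7×10⁻⁴⁴

Pb₃(PO₄)₂(s) ⇌ 3 Pb²⁺(aq) + 2 PO₄³⁻(aq)
For each mole of Pb₃(PO₄)₂ that dissolves per liter, [Pb²⁺] = 3s and [PO₄³⁻] = 2s; let s denote this solubility.
Ksp = [Pb²⁺]^3[PO₄³⁻]^2 = (3s)^3 · (2s)^2 = 108s^5
Ksp = 108 × (6.9×10⁻¹⁰)^5 = 1.7×10⁻⁴⁴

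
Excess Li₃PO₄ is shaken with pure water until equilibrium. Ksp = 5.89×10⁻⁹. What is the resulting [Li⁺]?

Li₃PO₄(s) ⇌ 3 Li⁺(aq) + PO₄³⁻(aq)
With molar solubility s: [Li⁺] = 3s, [PO₄³⁻] = s.
Ksp = [Li⁺]^3[PO₄³⁻] = (3s)^3 · s = 27s^4 = 5.89×10⁻⁹
s = 3.84×10⁻³ mol L⁻¹
[Li⁺] = 3s = 1.15×10⁻² mol L⁻¹

1.15×10⁻² M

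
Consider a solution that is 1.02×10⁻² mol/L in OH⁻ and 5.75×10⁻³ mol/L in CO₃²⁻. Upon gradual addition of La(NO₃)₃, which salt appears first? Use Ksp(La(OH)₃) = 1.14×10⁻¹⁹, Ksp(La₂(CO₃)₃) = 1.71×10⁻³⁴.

A salt starts to precipitate once the ion product Q reaches its Ksp.
For La(OH)₃: [La³⁺] = (Ksp/[OH⁻]^3) = 1.07×10⁻¹³ mol/L
For La₂(CO₃)₃: [La³⁺] = (Ksp/[CO₃²⁻]^3)^(1/2) = 3.00×10⁻¹⁴ mol/L
The smaller threshold [La³⁺] is reached first, so La₂(CO₃)₃ precipitates first.

La₂(CO₃)₃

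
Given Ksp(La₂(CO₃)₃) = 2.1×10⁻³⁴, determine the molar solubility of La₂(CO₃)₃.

La₂(CO₃)₃(s) ⇌ 2 La³⁺(aq) + 3 CO₃²⁻(aq)
With molar solubility s: [La³⁺] = 2s, [CO₃²⁻] = 3s.
Ksp = [La³⁺]^2[CO₃²⁻]^3 = (2s)^2 · (3s)^3 = 108s^5
108s^5 = 2.1×10⁻³⁴  ⇒  s^5 = 1.9×10⁻³⁶
Taking the 5th root, s = 7.2×10⁻⁸ M.

7.2×10⁻⁸ M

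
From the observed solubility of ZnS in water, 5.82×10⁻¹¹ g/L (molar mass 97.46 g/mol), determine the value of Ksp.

Molar solubility s = (5.82×10⁻¹¹ g/L) / (97.46 g/mol) = 5.9717×10⁻¹³ mol/L
ZnS(s) ⇌ Zn²⁺(aq) + S²⁻(aq)
For each mole of ZnS that dissolves per liter, [Zn²⁺] = s and [S²⁻] = s; let s denote this solubility.
Ksp = [Zn²⁺][S²⁻] = s · s = s^2
Ksp = (5.9717×10⁻¹³)^2 = 3.57×10⁻²⁵

Ksp = 3.57×10⁻²⁵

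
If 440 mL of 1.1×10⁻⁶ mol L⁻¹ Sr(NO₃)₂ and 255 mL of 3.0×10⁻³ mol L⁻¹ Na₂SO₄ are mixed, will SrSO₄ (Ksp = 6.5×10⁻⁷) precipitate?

No

The combined volume is 695 mL.
[Sr²⁺] = (1.1×10⁻⁶)(440)/695 = 7.0×10⁻⁷ mol L⁻¹
[SO₄²⁻] = (3.0×10⁻³)(255)/695 = 1.1×10⁻³ mol L⁻¹
Q = [Sr²⁺][SO₄²⁻] = 7.7×10⁻¹⁰
Since Q (7.7×10⁻¹⁰) is less than Ksp (6.5×10⁻⁷), no SrSO₄ precipitates.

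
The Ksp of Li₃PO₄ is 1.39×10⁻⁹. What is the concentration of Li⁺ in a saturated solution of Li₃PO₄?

8.04×10⁻³ M

Li₃PO₄(s) ⇌ 3 Li⁺(aq) + PO₄³⁻(aq)
Call the molar solubility s, so that [Li⁺] = 3s and [PO₄³⁻] = s.
Ksp = [Li⁺]^3[PO₄³⁻] = (3s)^3 · s = 27s^4 = 1.39×10⁻⁹
s = 2.68×10⁻³ mol/L
[Li⁺] = 3s = 8.04×10⁻³ mol/L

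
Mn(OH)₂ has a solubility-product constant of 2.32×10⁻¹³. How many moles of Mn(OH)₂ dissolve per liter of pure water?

Mn(OH)₂(s) ⇌ Mn²⁺(aq) + 2 OH⁻(aq)
With molar solubility s: [Mn²⁺] = s, [OH⁻] = 2s.
Ksp = [Mn²⁺][OH⁻]^2 = s · (2s)^2 = 4s^3
4s^3 = 2.32×10⁻¹³  ⇒  s^3 = 5.80×10⁻¹⁴
Taking the 3rd root, s = 3.87×10⁻⁵ mol L⁻¹.

3.87×10⁻⁵ M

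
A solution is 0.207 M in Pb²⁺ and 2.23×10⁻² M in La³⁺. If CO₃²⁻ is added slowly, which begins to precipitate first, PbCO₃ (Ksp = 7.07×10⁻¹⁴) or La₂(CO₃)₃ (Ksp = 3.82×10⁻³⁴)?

A salt starts to precipitate once the ion product Q reaches its Ksp.
For PbCO₃: [CO₃²⁻] = (Ksp/[Pb²⁺]) = 3.42×10⁻¹³ M
For La₂(CO₃)₃: [CO₃²⁻] = (Ksp/[La³⁺]^2)^(1/3) = 9.16×10⁻¹¹ M
PbCO₃ requires the lower [CO₃²⁻], so it precipitates first.

PbCO₃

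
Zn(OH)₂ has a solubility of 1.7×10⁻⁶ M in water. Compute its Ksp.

Zn(OH)₂(s) ⇌ Zn²⁺(aq) + 2 OH⁻(aq)
With molar solubility s: [Zn²⁺] = s, [OH⁻] = 2s.
Ksp = [Zn²⁺][OH⁻]^2 = s · (2s)^2 = 4s^3
Ksp = 4 × (1.7×10⁻⁶)^3 = 2.0×10⁻¹⁷

Ksp = 2.0×10⁻¹⁷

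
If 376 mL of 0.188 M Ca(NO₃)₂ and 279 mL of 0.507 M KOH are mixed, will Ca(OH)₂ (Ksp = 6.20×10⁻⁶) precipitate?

Yes

The combined volume is 655 mL.
[Ca²⁺] = (0.188)(376)/655 = 0.108 M
[OH⁻] = (0.507)(279)/655 = 0.216 M
Q = [Ca²⁺][OH⁻]^2 = 5.03×10⁻³
Because Q > Ksp (5.03×10⁻³ vs 6.20×10⁻⁶), a precipitate of Ca(OH)₂ forms.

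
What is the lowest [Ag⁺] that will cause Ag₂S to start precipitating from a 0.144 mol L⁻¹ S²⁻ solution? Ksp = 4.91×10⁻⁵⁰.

Precipitation begins when Q = Ksp.
Ag₂S(s) ⇌ 2 Ag⁺(aq) + S²⁻(aq)
Ksp = [Ag⁺]^2[S²⁻] = [Ag⁺]^2(0.144)
[Ag⁺]^2 = 4.91×10⁻⁵⁰ / (0.144) = 3.41×10⁻⁴⁹
[Ag⁺] = 5.84×10⁻²⁵ mol L⁻¹

5.84×10⁻²⁵ M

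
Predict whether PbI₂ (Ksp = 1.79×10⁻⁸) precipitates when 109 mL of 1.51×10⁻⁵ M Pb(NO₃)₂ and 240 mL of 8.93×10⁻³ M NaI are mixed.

No

Total volume after mixing = 109 + 240 = 349 mL.
[Pb²⁺] = (1.51×10⁻⁵)(109)/349 = 4.72×10⁻⁶ M
[I⁻] = (8.93×10⁻³)(240)/349 = 6.14×10⁻³ M
Q = [Pb²⁺][I⁻]^2 = 1.78×10⁻¹⁰
Since Q (1.78×10⁻¹⁰) is less than Ksp (1.79×10⁻⁸), no PbI₂ precipitates.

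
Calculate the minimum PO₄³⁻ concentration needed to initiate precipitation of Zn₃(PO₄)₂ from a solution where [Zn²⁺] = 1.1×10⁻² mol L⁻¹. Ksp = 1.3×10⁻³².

9.9×10⁻¹⁴ M

Precipitation of each salt begins when its ion product equals Ksp.
Zn₃(PO₄)₂(s) ⇌ 3 Zn²⁺(aq) + 2 PO₄³⁻(aq)
Ksp = [Zn²⁺]^3[PO₄³⁻]^2 = [PO₄³⁻]^2(1.1×10⁻²)^3
[PO₄³⁻]^2 = 1.3×10⁻³² / (1.1×10⁻²)^3 = 9.8×10⁻²⁷
[PO₄³⁻] = 9.9×10⁻¹⁴ mol L⁻¹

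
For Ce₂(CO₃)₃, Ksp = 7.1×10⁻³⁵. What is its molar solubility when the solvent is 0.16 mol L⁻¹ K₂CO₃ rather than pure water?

6.6×10⁻¹⁷ M

Ce₂(CO₃)₃(s) ⇌ 2 Ce³⁺(aq) + 3 CO₃²⁻(aq)
With CO₃²⁻ already at 0.16 mol L⁻¹ and s small, take [CO₃²⁻] ≈ 0.16 mol L⁻¹ and [Ce³⁺] = 2s.
Ksp = [Ce³⁺]^2[CO₃²⁻]^3 = (2s)^2(0.16)^3
(2s)^2 = 7.1×10⁻³⁵ / (0.16)^3 = 1.7×10⁻³²
s = 6.6×10⁻¹⁷ mol L⁻¹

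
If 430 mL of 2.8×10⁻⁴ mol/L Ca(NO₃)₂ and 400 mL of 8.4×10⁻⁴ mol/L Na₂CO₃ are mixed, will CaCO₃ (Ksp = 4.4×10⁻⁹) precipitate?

The combined volume is 830 mL.
[Ca²⁺] = (2.8×10⁻⁴)(430)/830 = 1.5×10⁻⁴ mol/L
[CO₃²⁻] = (8.4×10⁻⁴)(400)/830 = 4.0×10⁻⁴ mol/L
Q = [Ca²⁺][CO₃²⁻] = 5.9×10⁻⁸
Because Q > Ksp (5.9×10⁻⁸ vs 4.4×10⁻⁹), a precipitate of CaCO₃ forms.

Yes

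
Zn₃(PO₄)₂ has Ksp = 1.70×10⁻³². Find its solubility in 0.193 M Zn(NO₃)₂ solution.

7.69×10⁻¹⁶ M

Zn₃(PO₄)₂(s) ⇌ 3 Zn²⁺(aq) + 2 PO₄³⁻(aq)
Zn²⁺ is already present at 0.193 M. If s mol/L of Zn₃(PO₄)₂ dissolves, [PO₄³⁻] = 2s while [Zn²⁺] ≈ 0.193 M.
Ksp = [Zn²⁺]^3[PO₄³⁻]^2 = (0.193)^3(2s)^2
(2s)^2 = 1.70×10⁻³² / (0.193)^3 = 2.36×10⁻³⁰
s = 7.69×10⁻¹⁶ M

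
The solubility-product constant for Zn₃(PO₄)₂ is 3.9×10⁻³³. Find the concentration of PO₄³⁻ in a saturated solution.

Zn₃(PO₄)₂(s) ⇌ 3 Zn²⁺(aq) + 2 PO₄³⁻(aq)
Let s be the molar solubility. Then [Zn²⁺] = 3s and [PO₄³⁻] = 2s.
Ksp = [Zn²⁺]^3[PO₄³⁻]^2 = (3s)^3 · (2s)^2 = 108s^5 = 3.9×10⁻³³
s = 1.3×10⁻⁷ mol/L
[PO₄³⁻] = 2s = 2.6×10⁻⁷ mol/L

2.6×10⁻⁷ M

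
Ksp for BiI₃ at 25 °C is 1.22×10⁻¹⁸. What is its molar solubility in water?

BiI₃(s) ⇌ Bi³⁺(aq) + 3 I⁻(aq)
For each mole of BiI₃ that dissolves per liter, [Bi³⁺] = s and [I⁻] = 3s; let s denote this solubility.
Ksp = [Bi³⁺][I⁻]^3 = s · (3s)^3 = 27s^4
27s^4 = 1.22×10⁻¹⁸  ⇒  s^4 = 4.52×10⁻²⁰
s = 1.46×10⁻⁵ mol/L

1.46×10⁻⁵ M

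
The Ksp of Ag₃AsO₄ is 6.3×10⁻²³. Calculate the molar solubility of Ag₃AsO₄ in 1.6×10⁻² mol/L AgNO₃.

Ag₃AsO₄(s) ⇌ 3 Ag⁺(aq) + AsO₄³⁻(aq)
With Ag⁺ already at 1.6×10⁻² mol/L and s small, take [Ag⁺] ≈ 1.6×10⁻² mol/L and [AsO₄³⁻] = s.
Ksp = [Ag⁺]^3[AsO₄³⁻] = (1.6×10⁻²)^3s
s = 6.3×10⁻²³ / (1.6×10⁻²)^3 = 1.5×10⁻¹⁷
s = 1.5×10⁻¹⁷ mol/L

1.5×10⁻¹⁷ M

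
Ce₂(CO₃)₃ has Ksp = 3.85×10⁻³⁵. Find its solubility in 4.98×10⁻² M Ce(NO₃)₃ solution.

Ce₂(CO₃)₃(s) ⇌ 2 Ce³⁺(aq) + 3 CO₃²⁻(aq)
Let s be the solubility of Ce₂(CO₃)₃ here. The common ion gives [Ce³⁺] ≈ 4.98×10⁻² M, and [CO₃²⁻] = 3s.
Ksp = [Ce³⁺]^2[CO₃²⁻]^3 = (4.98×10⁻²)^2(3s)^3
(3s)^3 = 3.85×10⁻³⁵ / (4.98×10⁻²)^2 = 1.55×10⁻³²
s = 8.32×10⁻¹² M

8.32×10⁻¹² M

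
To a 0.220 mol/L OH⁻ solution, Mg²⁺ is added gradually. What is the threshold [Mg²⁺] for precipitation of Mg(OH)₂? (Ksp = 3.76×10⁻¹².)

A salt starts to precipitate once the ion product Q reaches its Ksp.
Mg(OH)₂(s) ⇌ Mg²⁺(aq) + 2 OH⁻(aq)
Ksp = [Mg²⁺][OH⁻]^2 = [Mg²⁺](0.220)^2
[Mg²⁺] = 3.76×10⁻¹² / (0.220)^2 = 7.77×10⁻¹¹
[Mg²⁺] = 7.77×10⁻¹¹ mol/L

7.77×10⁻¹¹ M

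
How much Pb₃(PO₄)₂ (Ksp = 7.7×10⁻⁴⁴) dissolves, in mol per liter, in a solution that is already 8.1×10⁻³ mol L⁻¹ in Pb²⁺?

Pb₃(PO₄)₂(s) ⇌ 3 Pb²⁺(aq) + 2 PO₄³⁻(aq)
Let s be the solubility of Pb₃(PO₄)₂ here. The common ion gives [Pb²⁺] ≈ 8.1×10⁻³ mol L⁻¹, and [PO₄³⁻] = 2s.
Ksp = [Pb²⁺]^3[PO₄³⁻]^2 = (8.1×10⁻³)^3(2s)^2
(2s)^2 = 7.7×10⁻⁴⁴ / (8.1×10⁻³)^3 = 1.4×10⁻³⁷
s = 1.9×10⁻¹⁹ mol L⁻¹

1.9×10⁻¹⁹ M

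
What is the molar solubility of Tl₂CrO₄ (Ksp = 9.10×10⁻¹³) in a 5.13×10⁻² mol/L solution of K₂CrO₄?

Tl₂CrO₄(s) ⇌ 2 Tl⁺(aq) + CrO₄²⁻(aq)
Let s be the solubility of Tl₂CrO₄ here. The common ion gives [CrO₄²⁻] ≈ 5.13×10⁻² mol/L, and [Tl⁺] = 2s.
Ksp = [Tl⁺]^2[CrO₄²⁻] = (2s)^2(5.13×10⁻²)
(2s)^2 = 9.10×10⁻¹³ / (5.13×10⁻²) = 1.77×10⁻¹¹
s = 2.11×10⁻⁶ mol/L

2.11×10⁻⁶ M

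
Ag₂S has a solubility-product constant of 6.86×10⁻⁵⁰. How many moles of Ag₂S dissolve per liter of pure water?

Ag₂S(s) ⇌ 2 Ag⁺(aq) + S²⁻(aq)
With molar solubility s: [Ag⁺] = 2s, [S²⁻] = s.
Ksp = [Ag⁺]^2[S²⁻] = (2s)^2 · s = 4s^3
4s^3 = 6.86×10⁻⁵⁰  ⇒  s^3 = 1.72×10⁻⁵⁰
s = 2.58×10⁻¹⁷ mol L⁻¹

2.58×10⁻¹⁷ M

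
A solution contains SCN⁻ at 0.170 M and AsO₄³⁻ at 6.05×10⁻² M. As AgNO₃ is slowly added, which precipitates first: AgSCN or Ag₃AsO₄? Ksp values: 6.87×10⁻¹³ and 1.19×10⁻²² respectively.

AgSCN

The threshold for precipitation is Q = Ksp.
For AgSCN: [Ag⁺] = (Ksp/[SCN⁻]) = 4.04×10⁻¹² M
For Ag₃AsO₄: [Ag⁺] = (Ksp/[AsO₄³⁻])^(1/3) = 1.25×10⁻⁷ M
AgSCN requires the lower [Ag⁺], so it precipitates first.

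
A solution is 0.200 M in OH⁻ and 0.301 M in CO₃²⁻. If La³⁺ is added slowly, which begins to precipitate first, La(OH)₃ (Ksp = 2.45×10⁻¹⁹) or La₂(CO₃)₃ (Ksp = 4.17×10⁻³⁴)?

Each salt precipitates once Q = Ksp for that salt.
For La(OH)₃: [La³⁺] = (Ksp/[OH⁻]^3) = 3.06×10⁻¹⁷ M
For La₂(CO₃)₃: [La³⁺] = (Ksp/[CO₃²⁻]^3)^(1/2) = 1.24×10⁻¹⁶ M
La(OH)₃ requires the lower [La³⁺], so it precipitates first.

La(OH)₃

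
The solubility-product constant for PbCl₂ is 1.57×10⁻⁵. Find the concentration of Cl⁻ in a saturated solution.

PbCl₂(s) ⇌ Pb²⁺(aq) + 2 Cl⁻(aq)
Let s be the molar solubility. Then [Pb²⁺] = s and [Cl⁻] = 2s.
Ksp = [Pb²⁺][Cl⁻]^2 = s · (2s)^2 = 4s^3 = 1.57×10⁻⁵
s = 1.58×10⁻² M
[Cl⁻] = 2s = 3.15×10⁻² M

3.15×10⁻² M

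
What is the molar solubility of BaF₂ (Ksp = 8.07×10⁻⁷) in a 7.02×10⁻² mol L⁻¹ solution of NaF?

BaF₂(s) ⇌ Ba²⁺(aq) + 2 F⁻(aq)
The solution already contains F⁻ at 7.02×10⁻² mol L⁻¹. Let s be the molar solubility of BaF₂.
[F⁻] ≈ 7.02×10⁻² mol L⁻¹ (common ion dominates); [Ba²⁺] = s.
Ksp = [Ba²⁺][F⁻]^2 = s(7.02×10⁻²)^2
s = 8.07×10⁻⁷ / (7.02×10⁻²)^2 = 1.64×10⁻⁴
s = 1.64×10⁻⁴ mol L⁻¹

1.64×10⁻⁴ M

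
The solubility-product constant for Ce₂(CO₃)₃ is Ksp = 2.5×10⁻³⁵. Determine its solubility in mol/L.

4.7×10⁻⁸ M

Ce₂(CO₃)₃(s) ⇌ 2 Ce³⁺(aq) + 3 CO₃²⁻(aq)
If s mol/L of Ce₂(CO₃)₃ dissolves, [Ce³⁺] = 2s and [CO₃²⁻] = 3s.
Ksp = [Ce³⁺]^2[CO₃²⁻]^3 = (2s)^2 · (3s)^3 = 108s^5
108s^5 = 2.5×10⁻³⁵  ⇒  s^5 = 2.3×10⁻³⁷
s = (2.3×10⁻³⁷)^(1/5) = 4.7×10⁻⁸ mol L⁻¹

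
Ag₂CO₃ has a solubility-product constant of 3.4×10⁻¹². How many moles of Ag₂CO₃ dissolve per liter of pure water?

9.5×10⁻⁵ M

Ag₂CO₃(s) ⇌ 2 Ag⁺(aq) + CO₃²⁻(aq)
If s mol/L of Ag₂CO₃ dissolves, [Ag⁺] = 2s and [CO₃²⁻] = s.
Ksp = [Ag⁺]^2[CO₃²⁻] = (2s)^2 · s = 4s^3
4s^3 = 3.4×10⁻¹²  ⇒  s^3 = 8.5×10⁻¹³
s = 9.5×10⁻⁵ mol L⁻¹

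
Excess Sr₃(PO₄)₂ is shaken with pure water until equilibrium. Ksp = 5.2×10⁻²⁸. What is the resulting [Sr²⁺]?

Sr₃(PO₄)₂(s) ⇌ 3 Sr²⁺(aq) + 2 PO₄³⁻(aq)
For each mole of Sr₃(PO₄)₂ that dissolves per liter, [Sr²⁺] = 3s and [PO₄³⁻] = 2s; let s denote this solubility.
Ksp = [Sr²⁺]^3[PO₄³⁻]^2 = (3s)^3 · (2s)^2 = 108s^5 = 5.2×10⁻²⁸
s = 1.4×10⁻⁶ M
[Sr²⁺] = 3s = 4.1×10⁻⁶ M

4.1×10⁻⁶ M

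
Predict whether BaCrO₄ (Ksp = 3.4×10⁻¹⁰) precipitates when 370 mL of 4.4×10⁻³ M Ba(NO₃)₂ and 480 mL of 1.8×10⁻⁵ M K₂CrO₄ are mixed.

After mixing, V = 370 mL + 480 mL = 850 mL.
[Ba²⁺] = (4.4×10⁻³)(370)/850 = 1.9×10⁻³ M
[CrO₄²⁻] = (1.8×10⁻⁵)(480)/850 = 1.0×10⁻⁵ M
Q = [Ba²⁺][CrO₄²⁻] = 1.9×10⁻⁸
Because Q > Ksp (1.9×10⁻⁸ vs 3.4×10⁻¹⁰), a precipitate of BaCrO₄ forms.

Yes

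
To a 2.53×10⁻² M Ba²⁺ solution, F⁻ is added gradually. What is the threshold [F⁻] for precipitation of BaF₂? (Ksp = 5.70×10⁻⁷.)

Each salt precipitates once Q = Ksp for that salt.
BaF₂(s) ⇌ Ba²⁺(aq) + 2 F⁻(aq)
Ksp = [Ba²⁺][F⁻]^2 = [F⁻]^2(2.53×10⁻²)
[F⁻]^2 = 5.70×10⁻⁷ / (2.53×10⁻²) = 2.25×10⁻⁵
[F⁻] = 4.75×10⁻³ M

4.75×10⁻³ M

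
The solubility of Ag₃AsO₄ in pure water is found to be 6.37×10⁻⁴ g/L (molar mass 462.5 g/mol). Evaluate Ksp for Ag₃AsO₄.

Ksp = 9.72×10⁻²³

Convert to molarity: s = 6.37×10⁻⁴ / 462.5 = 1.3773×10⁻⁶ mol/L
Ag₃AsO₄(s) ⇌ 3 Ag⁺(aq) + AsO₄³⁻(aq)
With molar solubility s: [Ag⁺] = 3s, [AsO₄³⁻] = s.
Ksp = [Ag⁺]^3[AsO₄³⁻] = (3s)^3 · s = 27s^4
Ksp = 27 × (1.3773×10⁻⁶)^4 = 9.72×10⁻²³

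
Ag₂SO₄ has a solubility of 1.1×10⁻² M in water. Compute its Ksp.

Ksp = 5.3×10⁻⁶

Ag₂SO₄(s) ⇌ 2 Ag⁺(aq) + SO₄²⁻(aq)
If s mol/L of Ag₂SO₄ dissolves, [Ag⁺] = 2s and [SO₄²⁻] = s.
Ksp = [Ag⁺]^2[SO₄²⁻] = (2s)^2 · s = 4s^3
Ksp = 4 × (1.1×10⁻²)^3 = 5.3×10⁻⁶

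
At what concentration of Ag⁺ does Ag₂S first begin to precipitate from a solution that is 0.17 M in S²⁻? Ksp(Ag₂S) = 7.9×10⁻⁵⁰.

6.8×10⁻²⁵ M

Precipitation of each salt begins when its ion product equals Ksp.
Ag₂S(s) ⇌ 2 Ag⁺(aq) + S²⁻(aq)
Ksp = [Ag⁺]^2[S²⁻] = [Ag⁺]^2(0.17)
[Ag⁺]^2 = 7.9×10⁻⁵⁰ / (0.17) = 4.6×10⁻⁴⁹
[Ag⁺] = 6.8×10⁻²⁵ M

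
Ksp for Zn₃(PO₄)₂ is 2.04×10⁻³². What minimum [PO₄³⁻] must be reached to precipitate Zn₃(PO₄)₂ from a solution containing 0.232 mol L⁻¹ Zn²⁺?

1.28×10⁻¹⁵ M

Each salt precipitates once Q = Ksp for that salt.
Zn₃(PO₄)₂(s) ⇌ 3 Zn²⁺(aq) + 2 PO₄³⁻(aq)
Ksp = [Zn²⁺]^3[PO₄³⁻]^2 = [PO₄³⁻]^2(0.232)^3
[PO₄³⁻]^2 = 2.04×10⁻³² / (0.232)^3 = 1.63×10⁻³⁰
[PO₄³⁻] = 1.28×10⁻¹⁵ mol L⁻¹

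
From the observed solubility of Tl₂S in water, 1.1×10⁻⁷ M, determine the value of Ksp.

Tl₂S(s) ⇌ 2 Tl⁺(aq) + S²⁻(aq)
If s mol/L of Tl₂S dissolves, [Tl⁺] = 2s and [S²⁻] = s.
Ksp = [Tl⁺]^2[S²⁻] = (2s)^2 · s = 4s^3
Ksp = 4 × (1.1×10⁻⁷)^3 = 5.3×10⁻²¹

Ksp = 5.3×10⁻²¹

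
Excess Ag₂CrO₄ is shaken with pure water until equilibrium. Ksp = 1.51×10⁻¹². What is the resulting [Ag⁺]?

Ag₂CrO₄(s) ⇌ 2 Ag⁺(aq) + CrO₄²⁻(aq)
For each mole of Ag₂CrO₄ that dissolves per liter, [Ag⁺] = 2s and [CrO₄²⁻] = s; let s denote this solubility.
Ksp = [Ag⁺]^2[CrO₄²⁻] = (2s)^2 · s = 4s^3 = 1.51×10⁻¹²
s = 7.23×10⁻⁵ M
[Ag⁺] = 2s = 1.45×10⁻⁴ M

1.45×10⁻⁴ M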